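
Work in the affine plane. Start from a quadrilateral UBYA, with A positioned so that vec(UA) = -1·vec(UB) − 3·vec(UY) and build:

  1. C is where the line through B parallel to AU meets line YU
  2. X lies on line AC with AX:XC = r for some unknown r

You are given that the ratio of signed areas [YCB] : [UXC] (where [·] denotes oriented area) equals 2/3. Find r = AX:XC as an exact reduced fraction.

r = -1/2

Assign U = (0, 0), B = (1, 0), Y = (0, 1), A = (-1, -3) — the answer is frame-independent, so this choice is without loss of generality.
1. C is where the line through B parallel to AU meets line YU ⇒ C = (0, -3)
2. With AX:XC = r, write λ = r/(r+1) so X = A + λ·(C−A); X is affine-linear in λ
Every point depending on X is an affine combination of X and λ-independent points, so each such coordinate is linear in λ; the λ² term in each signed area is a multiple of (C−A)×(C−A) = 0, so 2·[YCB] and 2·[UXC] are each linear in λ. Evaluating at λ=0 and λ=1:
  2·[YCB] = 4,   2·[UXC] = -3·λ + 3
So [YCB]:[UXC] = (4) / (-3·λ + 3). Setting this equal to 2/3:
  4 = 2/3·(-3·λ + 3)  ⇒  λ = -1
Then r = λ/(1−λ) = (-1)/(2) = -1/2. Check: with r = -1/2, X = (-2, -3) and [YCB]:[UXC] = 2/3 as required.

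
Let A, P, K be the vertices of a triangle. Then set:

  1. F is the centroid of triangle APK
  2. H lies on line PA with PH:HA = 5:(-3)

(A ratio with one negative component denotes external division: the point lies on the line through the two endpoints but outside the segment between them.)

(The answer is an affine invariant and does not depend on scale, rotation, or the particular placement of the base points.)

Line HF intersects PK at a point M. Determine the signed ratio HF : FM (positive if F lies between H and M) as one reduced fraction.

HF:FM = 13/2

Choose coordinates A = (0, 0), P = (1, 0), K = (0, 1).
1. F is the centroid of triangle APK ⇒ F = (1/3, 1/3)
2. H lies on line PA with PH:HA = 5:(-3) ⇒ H = (-3/2, 0)
line HF meets PK at M = (8/13, 5/13)
F = H + t·(M−H) with t = 13/15, so HF:FM = 13/15:2/15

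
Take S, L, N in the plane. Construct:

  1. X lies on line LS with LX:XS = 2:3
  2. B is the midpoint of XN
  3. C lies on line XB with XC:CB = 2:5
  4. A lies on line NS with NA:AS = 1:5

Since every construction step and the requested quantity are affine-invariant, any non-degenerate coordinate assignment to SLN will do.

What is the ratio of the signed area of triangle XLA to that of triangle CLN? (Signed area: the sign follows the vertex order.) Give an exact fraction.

Set S = (0, 0), L = (1, 0), N = (0, 1); any affine frame gives the same invariant.
1. X lies on line LS with LX:XS = 2:3 ⇒ X = (3/5, 0)
2. B is the midpoint of XN ⇒ B = (3/10, 1/2)
3. C lies on line XB with XC:CB = 2:5 ⇒ C = (18/35, 1/7)
4. A lies on line NS with NA:AS = 1:5 ⇒ A = (0, 5/6)
2·[XLA] = 1/3, 2·[CLN] = 12/35
[XLA]:[CLN] = 1/3:12/35 = 35/36

[XLA]:[CLN] = 35/36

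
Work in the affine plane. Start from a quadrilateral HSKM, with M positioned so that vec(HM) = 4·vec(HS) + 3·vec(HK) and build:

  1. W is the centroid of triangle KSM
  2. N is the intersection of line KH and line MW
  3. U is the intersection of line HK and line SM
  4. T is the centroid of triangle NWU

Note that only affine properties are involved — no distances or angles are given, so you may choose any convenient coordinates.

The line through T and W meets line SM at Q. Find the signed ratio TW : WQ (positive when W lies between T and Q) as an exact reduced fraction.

TW:WQ = -2/21

Work in coordinates with H = (0, 0), S = (1, 0), K = (0, 1), M = (4, 3).
1. W is the centroid of triangle KSM ⇒ W = (5/3, 4/3)
2. N is the intersection of line KH and line MW ⇒ N = (0, 1/7)
3. U is the intersection of line HK and line SM ⇒ U = (0, -1)
4. T is the centroid of triangle NWU ⇒ T = (5/9, 10/63)
line TW meets SM at Q = (-10, -11)
W = T + t·(Q−T) with t = -2/19, so TW:WQ = -2/19:21/19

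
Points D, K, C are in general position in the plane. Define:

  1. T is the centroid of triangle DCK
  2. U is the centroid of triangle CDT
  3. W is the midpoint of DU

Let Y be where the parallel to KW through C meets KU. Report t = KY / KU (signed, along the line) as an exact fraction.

Assign D = (0, 0), K = (1, 0), C = (0, 1) — the answer is frame-independent, so this choice is without loss of generality.
1. T is the centroid of triangle DCK ⇒ T = (1/3, 1/3)
2. U is the centroid of triangle CDT ⇒ U = (1/9, 4/9)
3. W is the midpoint of DU ⇒ W = (1/18, 2/9)
through C parallel to KW: direction (-17/18, 2/9); meets KU at Y = (-17/9, 13/9)
Y = K + t·(U−K) with t = 13/4

t = 13/4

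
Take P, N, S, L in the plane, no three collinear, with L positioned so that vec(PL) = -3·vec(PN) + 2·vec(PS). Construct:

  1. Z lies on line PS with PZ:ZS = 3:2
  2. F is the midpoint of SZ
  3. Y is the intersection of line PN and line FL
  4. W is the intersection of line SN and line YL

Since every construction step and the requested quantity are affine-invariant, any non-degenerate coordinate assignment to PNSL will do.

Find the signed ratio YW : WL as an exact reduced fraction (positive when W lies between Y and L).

YW:WL = 1/2

Assign P = (0, 0), N = (1, 0), S = (0, 1), L = (-3, 2) — the answer is frame-independent, so this choice is without loss of generality.
1. Z lies on line PS with PZ:ZS = 3:2 ⇒ Z = (0, 3/5)
2. F is the midpoint of SZ ⇒ F = (0, 4/5)
3. Y is the intersection of line PN and line FL ⇒ Y = (2, 0)
4. W is the intersection of line SN and line YL ⇒ W = (1/3, 2/3)
W = Y + t·(L−Y) with t = 1/3, so YW:WL = t:(1−t) = 1/3:2/3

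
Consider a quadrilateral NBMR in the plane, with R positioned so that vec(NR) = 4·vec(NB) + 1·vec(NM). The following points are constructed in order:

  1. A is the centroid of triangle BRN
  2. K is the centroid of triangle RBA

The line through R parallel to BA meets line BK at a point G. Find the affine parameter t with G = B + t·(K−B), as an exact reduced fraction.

t = 3

Assign N = (0, 0), B = (1, 0), M = (0, 1), R = (4, 1) — the answer is frame-independent, so this choice is without loss of generality.
1. A is the centroid of triangle BRN ⇒ A = (5/3, 1/3)
2. K is the centroid of triangle RBA ⇒ K = (20/9, 4/9)
through R parallel to BA: direction (2/3, 1/3); meets BK at G = (14/3, 4/3)
G = B + t·(K−B) with t = 3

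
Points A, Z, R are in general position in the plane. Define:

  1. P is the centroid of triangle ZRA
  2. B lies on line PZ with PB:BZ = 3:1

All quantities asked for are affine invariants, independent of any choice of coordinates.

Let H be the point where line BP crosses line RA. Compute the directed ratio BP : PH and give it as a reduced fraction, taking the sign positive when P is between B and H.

Set A = (0, 0), Z = (1, 0), R = (0, 1); any affine frame gives the same invariant.
1. P is the centroid of triangle ZRA ⇒ P = (1/3, 1/3)
2. B lies on line PZ with PB:BZ = 3:1 ⇒ B = (5/6, 1/12)
line BP meets RA at H = (0, 1/2)
P = B + t·(H−B) with t = 3/5, so BP:PH = 3/5:2/5

BP:PH = 3/2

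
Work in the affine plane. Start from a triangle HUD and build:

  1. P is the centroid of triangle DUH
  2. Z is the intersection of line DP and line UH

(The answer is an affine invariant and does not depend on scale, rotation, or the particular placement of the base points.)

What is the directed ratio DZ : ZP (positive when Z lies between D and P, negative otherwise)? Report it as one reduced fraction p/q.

Choose coordinates H = (0, 0), U = (1, 0), D = (0, 1).
1. P is the centroid of triangle DUH ⇒ P = (1/3, 1/3)
2. Z is the intersection of line DP and line UH ⇒ Z = (1/2, 0)
Z = D + t·(P−D) with t = 3/2, so DZ:ZP = t:(1−t) = 3/2:-1/2

DZ:ZP = -3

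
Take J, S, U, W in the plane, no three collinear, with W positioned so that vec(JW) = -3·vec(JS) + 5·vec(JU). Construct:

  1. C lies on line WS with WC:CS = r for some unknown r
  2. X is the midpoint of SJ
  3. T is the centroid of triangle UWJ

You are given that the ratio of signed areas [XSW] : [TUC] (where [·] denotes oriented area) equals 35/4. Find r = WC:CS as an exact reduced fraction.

Work in coordinates with J = (0, 0), S = (1, 0), U = (0, 1), W = (-3, 5).
1. With WC:CS = r, write λ = r/(r+1) so C = W + λ·(S−W); C is affine-linear in λ
2. X is the midpoint of SJ ⇒ X = (1/2, 0)
3. T is the centroid of triangle UWJ ⇒ T = (-1, 2)
Every point depending on C is an affine combination of C and λ-independent points, so each such coordinate is linear in λ; the λ² term in each signed area is a multiple of (S−W)×(S−W) = 0, so 2·[XSW] and 2·[TUC] are each linear in λ. Evaluating at λ=0 and λ=1:
  2·[XSW] = 5/2,   2·[TUC] = −λ + 1
So [XSW]:[TUC] = (5/2) / (−λ + 1). Setting this equal to 35/4:
  5/2 = 35/4·(−λ + 1)  ⇒  λ = 5/7
Then r = λ/(1−λ) = (5/7)/(2/7) = 5/2. Check: with r = 5/2, C = (-1/7, 10/7) and [XSW]:[TUC] = 35/4 as required.

r = 5/2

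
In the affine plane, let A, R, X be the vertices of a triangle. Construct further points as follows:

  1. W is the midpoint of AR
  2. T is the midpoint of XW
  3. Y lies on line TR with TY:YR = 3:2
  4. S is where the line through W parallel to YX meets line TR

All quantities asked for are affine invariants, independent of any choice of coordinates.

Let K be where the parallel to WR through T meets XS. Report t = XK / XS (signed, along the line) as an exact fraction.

Work in coordinates with A = (0, 0), R = (1, 0), X = (0, 1).
1. W is the midpoint of AR ⇒ W = (1/2, 0)
2. T is the midpoint of XW ⇒ T = (1/4, 1/2)
3. Y lies on line TR with TY:YR = 3:2 ⇒ Y = (7/10, 1/5)
4. S is where the line through W parallel to YX meets line TR ⇒ S = (-1/5, 4/5)
through T parallel to WR: direction (1/2, 0); meets XS at K = (-1/2, 1/2)
K = X + t·(S−X) with t = 5/2

t = 5/2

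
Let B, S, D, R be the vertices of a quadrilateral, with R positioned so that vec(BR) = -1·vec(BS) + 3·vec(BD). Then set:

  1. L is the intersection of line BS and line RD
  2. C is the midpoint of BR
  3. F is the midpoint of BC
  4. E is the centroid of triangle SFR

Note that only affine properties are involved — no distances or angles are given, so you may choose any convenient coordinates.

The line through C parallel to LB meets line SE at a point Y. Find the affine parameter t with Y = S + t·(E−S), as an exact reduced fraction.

t = 6/5

Choose coordinates B = (0, 0), S = (1, 0), D = (0, 1), R = (-1, 3).
1. L is the intersection of line BS and line RD ⇒ L = (1/2, 0)
2. C is the midpoint of BR ⇒ C = (-1/2, 3/2)
3. F is the midpoint of BC ⇒ F = (-1/4, 3/4)
4. E is the centroid of triangle SFR ⇒ E = (-1/12, 5/4)
through C parallel to LB: direction (-1/2, 0); meets SE at Y = (-3/10, 3/2)
Y = S + t·(E−S) with t = 6/5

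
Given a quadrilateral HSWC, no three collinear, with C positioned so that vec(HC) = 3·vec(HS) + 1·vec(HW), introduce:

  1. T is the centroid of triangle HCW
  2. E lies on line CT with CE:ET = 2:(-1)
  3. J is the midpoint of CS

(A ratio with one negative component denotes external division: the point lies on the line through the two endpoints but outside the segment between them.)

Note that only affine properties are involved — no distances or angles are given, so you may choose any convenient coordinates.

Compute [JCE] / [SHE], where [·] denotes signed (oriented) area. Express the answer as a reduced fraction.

Set H = (0, 0), S = (1, 0), W = (0, 1), C = (3, 1); any affine frame gives the same invariant.
1. T is the centroid of triangle HCW ⇒ T = (1, 2/3)
2. E lies on line CT with CE:ET = 2:(-1) ⇒ E = (-1, 1/3)
3. J is the midpoint of CS ⇒ J = (2, 1/2)
2·[JCE] = 4/3, 2·[SHE] = -1/3
[JCE]:[SHE] = 4/3:-1/3 = -4

[JCE]:[SHE] = -4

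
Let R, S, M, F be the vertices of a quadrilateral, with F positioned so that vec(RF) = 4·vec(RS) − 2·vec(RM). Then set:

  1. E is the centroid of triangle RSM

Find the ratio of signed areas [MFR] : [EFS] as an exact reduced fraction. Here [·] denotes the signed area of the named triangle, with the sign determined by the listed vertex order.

Set R = (0, 0), S = (1, 0), M = (0, 1), F = (4, -2); any affine frame gives the same invariant.
1. E is the centroid of triangle RSM ⇒ E = (1/3, 1/3)
2·[MFR] = -4, 2·[EFS] = 1/3
[MFR]:[EFS] = -4:1/3 = -12

[MFR]:[EFS] = -12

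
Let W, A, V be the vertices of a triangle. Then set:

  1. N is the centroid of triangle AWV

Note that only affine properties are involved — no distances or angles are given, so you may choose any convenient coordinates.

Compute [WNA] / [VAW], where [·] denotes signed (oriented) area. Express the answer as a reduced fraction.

Choose coordinates W = (0, 0), A = (1, 0), V = (0, 1).
1. N is the centroid of triangle AWV ⇒ N = (1/3, 1/3)
2·[WNA] = -1/3, 2·[VAW] = -1
[WNA]:[VAW] = -1/3:-1 = 1/3

[WNA]:[VAW] = 1/3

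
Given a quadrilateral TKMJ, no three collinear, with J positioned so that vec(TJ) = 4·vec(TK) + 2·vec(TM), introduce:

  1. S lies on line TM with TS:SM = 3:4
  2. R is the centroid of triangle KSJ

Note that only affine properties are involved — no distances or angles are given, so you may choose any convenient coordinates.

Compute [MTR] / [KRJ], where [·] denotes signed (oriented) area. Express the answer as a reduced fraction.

Set T = (0, 0), K = (1, 0), M = (0, 1), J = (4, 2); any affine frame gives the same invariant.
1. S lies on line TM with TS:SM = 3:4 ⇒ S = (0, 3/7)
2. R is the centroid of triangle KSJ ⇒ R = (5/3, 17/21)
2·[MTR] = 5/3, 2·[KRJ] = -23/21
[MTR]:[KRJ] = 5/3:-23/21 = -35/23

[MTR]:[KRJ] = -35/23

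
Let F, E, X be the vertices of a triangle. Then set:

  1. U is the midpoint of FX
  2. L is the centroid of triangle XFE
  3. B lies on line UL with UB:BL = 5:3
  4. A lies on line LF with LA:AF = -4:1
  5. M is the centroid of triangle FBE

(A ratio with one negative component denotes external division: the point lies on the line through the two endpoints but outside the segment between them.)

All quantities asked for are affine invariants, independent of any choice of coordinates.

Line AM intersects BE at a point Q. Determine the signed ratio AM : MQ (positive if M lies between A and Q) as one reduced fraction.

AM:MQ = 3

Assign F = (0, 0), E = (1, 0), X = (0, 1) — the answer is frame-independent, so this choice is without loss of generality.
1. U is the midpoint of FX ⇒ U = (0, 1/2)
2. L is the centroid of triangle XFE ⇒ L = (1/3, 1/3)
3. B lies on line UL with UB:BL = 5:3 ⇒ B = (5/24, 19/48)
4. A lies on line LF with LA:AF = -4:1 ⇒ A = (-1/9, -1/9)
5. M is the centroid of triangle FBE ⇒ M = (29/72, 19/144)
line AM meets BE at Q = (31/54, 23/108)
M = A + t·(Q−A) with t = 3/4, so AM:MQ = 3/4:1/4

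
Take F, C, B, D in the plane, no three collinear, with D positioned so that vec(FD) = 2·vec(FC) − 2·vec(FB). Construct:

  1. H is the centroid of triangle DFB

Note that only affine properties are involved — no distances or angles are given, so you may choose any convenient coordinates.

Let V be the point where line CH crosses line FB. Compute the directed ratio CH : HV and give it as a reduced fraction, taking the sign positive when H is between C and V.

Assign F = (0, 0), C = (1, 0), B = (0, 1), D = (2, -2) — the answer is frame-independent, so this choice is without loss of generality.
1. H is the centroid of triangle DFB ⇒ H = (2/3, -1/3)
line CH meets FB at V = (0, -1)
H = C + t·(V−C) with t = 1/3, so CH:HV = 1/3:2/3

CH:HV = 1/2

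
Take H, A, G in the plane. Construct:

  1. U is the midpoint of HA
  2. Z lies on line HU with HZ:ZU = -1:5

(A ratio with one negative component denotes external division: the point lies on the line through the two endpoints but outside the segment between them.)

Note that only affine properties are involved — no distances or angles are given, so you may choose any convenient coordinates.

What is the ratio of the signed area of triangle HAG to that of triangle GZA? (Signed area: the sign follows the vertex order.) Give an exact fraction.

[HAG]:[GZA] = 8/9

Set H = (0, 0), A = (1, 0), G = (0, 1); any affine frame gives the same invariant.
1. U is the midpoint of HA ⇒ U = (1/2, 0)
2. Z lies on line HU with HZ:ZU = -1:5 ⇒ Z = (-1/8, 0)
2·[HAG] = 1, 2·[GZA] = 9/8
[HAG]:[GZA] = 1:9/8 = 8/9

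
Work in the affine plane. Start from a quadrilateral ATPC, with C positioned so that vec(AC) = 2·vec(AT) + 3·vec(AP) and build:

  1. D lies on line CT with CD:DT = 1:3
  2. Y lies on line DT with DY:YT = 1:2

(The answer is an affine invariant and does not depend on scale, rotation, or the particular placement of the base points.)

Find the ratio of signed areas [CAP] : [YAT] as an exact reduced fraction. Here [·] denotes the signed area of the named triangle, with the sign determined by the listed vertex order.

Choose coordinates A = (0, 0), T = (1, 0), P = (0, 1), C = (2, 3).
1. D lies on line CT with CD:DT = 1:3 ⇒ D = (7/4, 9/4)
2. Y lies on line DT with DY:YT = 1:2 ⇒ Y = (3/2, 3/2)
2·[CAP] = -2, 2·[YAT] = 3/2
[CAP]:[YAT] = -2:3/2 = -4/3

[CAP]:[YAT] = -4/3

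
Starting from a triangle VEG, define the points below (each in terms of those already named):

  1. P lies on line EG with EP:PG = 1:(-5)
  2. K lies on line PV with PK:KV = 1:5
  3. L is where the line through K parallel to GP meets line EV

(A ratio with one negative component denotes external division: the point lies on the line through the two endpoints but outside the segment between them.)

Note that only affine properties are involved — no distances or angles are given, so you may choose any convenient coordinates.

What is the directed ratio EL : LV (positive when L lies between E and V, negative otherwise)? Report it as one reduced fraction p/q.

Choose coordinates V = (0, 0), E = (1, 0), G = (0, 1).
1. P lies on line EG with EP:PG = 1:(-5) ⇒ P = (5/4, -1/4)
2. K lies on line PV with PK:KV = 1:5 ⇒ K = (25/24, -5/24)
3. L is where the line through K parallel to GP meets line EV ⇒ L = (5/6, 0)
L = E + t·(V−E) with t = 1/6, so EL:LV = t:(1−t) = 1/6:5/6

EL:LV = 1/5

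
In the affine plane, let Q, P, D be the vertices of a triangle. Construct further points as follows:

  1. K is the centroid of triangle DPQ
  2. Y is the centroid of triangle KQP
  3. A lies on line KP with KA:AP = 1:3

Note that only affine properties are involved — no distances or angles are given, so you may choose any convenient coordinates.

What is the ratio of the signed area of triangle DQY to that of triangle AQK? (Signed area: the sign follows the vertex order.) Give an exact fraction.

Set Q = (0, 0), P = (1, 0), D = (0, 1); any affine frame gives the same invariant.
1. K is the centroid of triangle DPQ ⇒ K = (1/3, 1/3)
2. Y is the centroid of triangle KQP ⇒ Y = (4/9, 1/9)
3. A lies on line KP with KA:AP = 1:3 ⇒ A = (1/2, 1/4)
2·[DQY] = 4/9, 2·[AQK] = -1/12
[DQY]:[AQK] = 4/9:-1/12 = -16/3

[DQY]:[AQK] = -16/3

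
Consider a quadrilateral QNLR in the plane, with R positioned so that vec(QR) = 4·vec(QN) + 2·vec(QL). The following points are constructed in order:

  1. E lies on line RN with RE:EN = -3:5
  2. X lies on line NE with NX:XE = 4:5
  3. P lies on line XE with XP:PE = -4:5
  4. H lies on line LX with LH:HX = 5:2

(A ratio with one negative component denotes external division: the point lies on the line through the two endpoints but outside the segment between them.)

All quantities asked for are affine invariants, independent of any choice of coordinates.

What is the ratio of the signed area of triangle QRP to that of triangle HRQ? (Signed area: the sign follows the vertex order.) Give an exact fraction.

Set Q = (0, 0), N = (1, 0), L = (0, 1), R = (4, 2); any affine frame gives the same invariant.
1. E lies on line RN with RE:EN = -3:5 ⇒ E = (17/2, 5)
2. X lies on line NE with NX:XE = 4:5 ⇒ X = (13/3, 20/9)
3. P lies on line XE with XP:PE = -4:5 ⇒ P = (-37/3, -80/9)
4. H lies on line LX with LH:HX = 5:2 ⇒ H = (65/21, 118/63)
2·[QRP] = -98/9, 2·[HRQ] = -82/63
[QRP]:[HRQ] = -98/9:-82/63 = 343/41

[QRP]:[HRQ] = 343/41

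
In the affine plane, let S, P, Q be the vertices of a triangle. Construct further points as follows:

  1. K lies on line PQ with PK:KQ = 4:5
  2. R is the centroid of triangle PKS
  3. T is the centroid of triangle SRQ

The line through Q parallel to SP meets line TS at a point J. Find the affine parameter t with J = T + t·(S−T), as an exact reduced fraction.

Set S = (0, 0), P = (1, 0), Q = (0, 1); any affine frame gives the same invariant.
1. K lies on line PQ with PK:KQ = 4:5 ⇒ K = (5/9, 4/9)
2. R is the centroid of triangle PKS ⇒ R = (14/27, 4/27)
3. T is the centroid of triangle SRQ ⇒ T = (14/81, 31/81)
through Q parallel to SP: direction (1, 0); meets TS at J = (14/31, 1)
J = T + t·(S−T) with t = -50/31

t = -50/31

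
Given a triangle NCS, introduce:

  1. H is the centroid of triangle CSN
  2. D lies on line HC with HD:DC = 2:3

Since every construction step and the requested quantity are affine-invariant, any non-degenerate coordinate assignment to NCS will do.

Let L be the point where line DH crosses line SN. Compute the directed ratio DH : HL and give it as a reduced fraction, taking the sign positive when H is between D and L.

DH:HL = 4/5

Choose coordinates N = (0, 0), C = (1, 0), S = (0, 1).
1. H is the centroid of triangle CSN ⇒ H = (1/3, 1/3)
2. D lies on line HC with HD:DC = 2:3 ⇒ D = (3/5, 1/5)
line DH meets SN at L = (0, 1/2)
H = D + t·(L−D) with t = 4/9, so DH:HL = 4/9:5/9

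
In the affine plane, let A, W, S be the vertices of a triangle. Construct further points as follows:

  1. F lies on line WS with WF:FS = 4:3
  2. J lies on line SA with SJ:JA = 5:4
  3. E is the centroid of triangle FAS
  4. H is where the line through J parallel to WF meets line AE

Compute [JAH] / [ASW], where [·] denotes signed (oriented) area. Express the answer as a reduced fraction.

[JAH]:[ASW] = -8/189

Assign A = (0, 0), W = (1, 0), S = (0, 1) — the answer is frame-independent, so this choice is without loss of generality.
1. F lies on line WS with WF:FS = 4:3 ⇒ F = (3/7, 4/7)
2. J lies on line SA with SJ:JA = 5:4 ⇒ J = (0, 4/9)
3. E is the centroid of triangle FAS ⇒ E = (1/7, 11/21)
4. H is where the line through J parallel to WF meets line AE ⇒ H = (2/21, 22/63)
2·[JAH] = 8/189, 2·[ASW] = -1
[JAH]:[ASW] = 8/189:-1 = -8/189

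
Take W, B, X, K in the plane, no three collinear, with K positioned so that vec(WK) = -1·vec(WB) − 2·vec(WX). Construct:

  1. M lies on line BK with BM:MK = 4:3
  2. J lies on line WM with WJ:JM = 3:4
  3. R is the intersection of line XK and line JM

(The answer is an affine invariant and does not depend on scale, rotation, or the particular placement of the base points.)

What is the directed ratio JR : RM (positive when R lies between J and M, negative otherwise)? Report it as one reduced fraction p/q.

JR:RM = -16/21

Choose coordinates W = (0, 0), B = (1, 0), X = (0, 1), K = (-1, -2).
1. M lies on line BK with BM:MK = 4:3 ⇒ M = (-1/7, -8/7)
2. J lies on line WM with WJ:JM = 3:4 ⇒ J = (-3/49, -24/49)
3. R is the intersection of line XK and line JM ⇒ R = (1/5, 8/5)
R = J + t·(M−J) with t = -16/5, so JR:RM = t:(1−t) = -16/5:21/5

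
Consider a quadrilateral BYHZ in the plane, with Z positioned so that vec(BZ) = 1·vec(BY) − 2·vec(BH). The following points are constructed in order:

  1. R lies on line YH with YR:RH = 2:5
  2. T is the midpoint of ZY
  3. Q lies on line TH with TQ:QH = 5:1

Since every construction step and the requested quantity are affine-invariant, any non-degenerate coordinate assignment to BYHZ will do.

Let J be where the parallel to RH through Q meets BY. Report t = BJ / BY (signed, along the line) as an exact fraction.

Assign B = (0, 0), Y = (1, 0), H = (0, 1), Z = (1, -2) — the answer is frame-independent, so this choice is without loss of generality.
1. R lies on line YH with YR:RH = 2:5 ⇒ R = (5/7, 2/7)
2. T is the midpoint of ZY ⇒ T = (1, -1)
3. Q lies on line TH with TQ:QH = 5:1 ⇒ Q = (1/6, 2/3)
through Q parallel to RH: direction (-5/7, 5/7); meets BY at J = (5/6, 0)
J = B + t·(Y−B) with t = 5/6

t = 5/6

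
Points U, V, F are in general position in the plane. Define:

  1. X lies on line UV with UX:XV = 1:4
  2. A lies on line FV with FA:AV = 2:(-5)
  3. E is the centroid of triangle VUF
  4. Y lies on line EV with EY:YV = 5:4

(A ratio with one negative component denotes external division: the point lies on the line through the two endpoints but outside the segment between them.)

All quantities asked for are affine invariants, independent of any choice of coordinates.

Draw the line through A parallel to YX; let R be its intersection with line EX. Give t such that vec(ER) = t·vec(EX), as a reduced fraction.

t = -83/15

Work in coordinates with U = (0, 0), V = (1, 0), F = (0, 1).
1. X lies on line UV with UX:XV = 1:4 ⇒ X = (1/5, 0)
2. A lies on line FV with FA:AV = 2:(-5) ⇒ A = (-2/3, 5/3)
3. E is the centroid of triangle VUF ⇒ E = (1/3, 1/3)
4. Y lies on line EV with EY:YV = 5:4 ⇒ Y = (19/27, 4/27)
through A parallel to YX: direction (-68/135, -4/27); meets EX at R = (241/225, 98/45)
R = E + t·(X−E) with t = -83/15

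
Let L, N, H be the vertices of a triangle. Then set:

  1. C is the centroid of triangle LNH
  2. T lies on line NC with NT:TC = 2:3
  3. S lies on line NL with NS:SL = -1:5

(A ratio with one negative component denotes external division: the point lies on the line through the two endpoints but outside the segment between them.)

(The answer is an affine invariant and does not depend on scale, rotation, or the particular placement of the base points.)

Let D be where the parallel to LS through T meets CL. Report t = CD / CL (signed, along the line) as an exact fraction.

Choose coordinates L = (0, 0), N = (1, 0), H = (0, 1).
1. C is the centroid of triangle LNH ⇒ C = (1/3, 1/3)
2. T lies on line NC with NT:TC = 2:3 ⇒ T = (11/15, 2/15)
3. S lies on line NL with NS:SL = -1:5 ⇒ S = (5/4, 0)
through T parallel to LS: direction (5/4, 0); meets CL at D = (2/15, 2/15)
D = C + t·(L−C) with t = 3/5

t = 3/5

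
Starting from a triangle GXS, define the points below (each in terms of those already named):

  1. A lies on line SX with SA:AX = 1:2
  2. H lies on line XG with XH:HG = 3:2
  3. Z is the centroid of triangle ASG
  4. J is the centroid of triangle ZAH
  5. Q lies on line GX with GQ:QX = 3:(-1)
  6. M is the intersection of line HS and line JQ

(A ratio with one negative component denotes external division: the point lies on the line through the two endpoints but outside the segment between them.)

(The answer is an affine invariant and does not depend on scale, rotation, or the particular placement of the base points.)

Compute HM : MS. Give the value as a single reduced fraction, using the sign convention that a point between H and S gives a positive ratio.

Assign G = (0, 0), X = (1, 0), S = (0, 1) — the answer is frame-independent, so this choice is without loss of generality.
1. A lies on line SX with SA:AX = 1:2 ⇒ A = (1/3, 2/3)
2. H lies on line XG with XH:HG = 3:2 ⇒ H = (2/5, 0)
3. Z is the centroid of triangle ASG ⇒ Z = (1/9, 5/9)
4. J is the centroid of triangle ZAH ⇒ J = (38/135, 11/27)
5. Q lies on line GX with GQ:QX = 3:(-1) ⇒ Q = (3/2, 0)
6. M is the intersection of line HS and line JQ ⇒ M = (328/1425, 121/285)
M = H + t·(S−H) with t = 121/285, so HM:MS = t:(1−t) = 121/285:164/285

HM:MS = 121/164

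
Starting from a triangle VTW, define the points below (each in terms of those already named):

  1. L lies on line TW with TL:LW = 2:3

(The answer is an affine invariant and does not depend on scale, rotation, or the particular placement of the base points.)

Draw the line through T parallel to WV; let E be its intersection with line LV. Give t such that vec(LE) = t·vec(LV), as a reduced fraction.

Set V = (0, 0), T = (1, 0), W = (0, 1); any affine frame gives the same invariant.
1. L lies on line TW with TL:LW = 2:3 ⇒ L = (3/5, 2/5)
through T parallel to WV: direction (0, -1); meets LV at E = (1, 2/3)
E = L + t·(V−L) with t = -2/3

t = -2/3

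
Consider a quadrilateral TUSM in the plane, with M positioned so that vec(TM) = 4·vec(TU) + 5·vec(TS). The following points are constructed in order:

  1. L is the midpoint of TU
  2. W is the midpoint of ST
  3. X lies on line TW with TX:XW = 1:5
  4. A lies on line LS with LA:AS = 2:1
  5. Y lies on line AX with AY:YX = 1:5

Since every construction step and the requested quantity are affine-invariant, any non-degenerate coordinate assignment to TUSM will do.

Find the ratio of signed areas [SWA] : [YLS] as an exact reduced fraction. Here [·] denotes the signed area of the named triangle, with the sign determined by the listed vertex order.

[SWA]:[YLS] = 12/11

Assign T = (0, 0), U = (1, 0), S = (0, 1), M = (4, 5) — the answer is frame-independent, so this choice is without loss of generality.
1. L is the midpoint of TU ⇒ L = (1/2, 0)
2. W is the midpoint of ST ⇒ W = (0, 1/2)
3. X lies on line TW with TX:XW = 1:5 ⇒ X = (0, 1/12)
4. A lies on line LS with LA:AS = 2:1 ⇒ A = (1/6, 2/3)
5. Y lies on line AX with AY:YX = 1:5 ⇒ Y = (5/36, 41/72)
2·[SWA] = 1/12, 2·[YLS] = 11/144
[SWA]:[YLS] = 1/12:11/144 = 12/11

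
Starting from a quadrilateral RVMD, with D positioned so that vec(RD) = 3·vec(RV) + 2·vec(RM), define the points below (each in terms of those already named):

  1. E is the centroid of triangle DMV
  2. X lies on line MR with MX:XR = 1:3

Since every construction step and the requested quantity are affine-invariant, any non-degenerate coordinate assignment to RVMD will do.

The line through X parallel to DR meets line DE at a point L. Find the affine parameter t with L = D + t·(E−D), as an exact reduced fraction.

Set R = (0, 0), V = (1, 0), M = (0, 1), D = (3, 2); any affine frame gives the same invariant.
1. E is the centroid of triangle DMV ⇒ E = (4/3, 1)
2. X lies on line MR with MX:XR = 1:3 ⇒ X = (0, 3/4)
through X parallel to DR: direction (-3, -2); meets DE at L = (-33/4, -19/4)
L = D + t·(E−D) with t = 27/4

t = 27/4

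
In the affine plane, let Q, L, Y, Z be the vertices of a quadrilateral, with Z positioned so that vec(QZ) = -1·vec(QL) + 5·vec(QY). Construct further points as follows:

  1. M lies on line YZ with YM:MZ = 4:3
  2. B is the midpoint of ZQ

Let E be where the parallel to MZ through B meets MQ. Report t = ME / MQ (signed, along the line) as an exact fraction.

t = 1/2

Assign Q = (0, 0), L = (1, 0), Y = (0, 1), Z = (-1, 5) — the answer is frame-independent, so this choice is without loss of generality.
1. M lies on line YZ with YM:MZ = 4:3 ⇒ M = (-4/7, 23/7)
2. B is the midpoint of ZQ ⇒ B = (-1/2, 5/2)
through B parallel to MZ: direction (-3/7, 12/7); meets MQ at E = (-2/7, 23/14)
E = M + t·(Q−M) with t = 1/2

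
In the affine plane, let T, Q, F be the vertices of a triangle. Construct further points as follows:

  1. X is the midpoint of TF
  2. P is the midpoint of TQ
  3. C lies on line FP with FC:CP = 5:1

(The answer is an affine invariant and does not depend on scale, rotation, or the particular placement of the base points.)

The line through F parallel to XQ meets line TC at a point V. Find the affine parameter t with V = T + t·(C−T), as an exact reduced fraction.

t = 8/3

Assign T = (0, 0), Q = (1, 0), F = (0, 1) — the answer is frame-independent, so this choice is without loss of generality.
1. X is the midpoint of TF ⇒ X = (0, 1/2)
2. P is the midpoint of TQ ⇒ P = (1/2, 0)
3. C lies on line FP with FC:CP = 5:1 ⇒ C = (5/12, 1/6)
through F parallel to XQ: direction (1, -1/2); meets TC at V = (10/9, 4/9)
V = T + t·(C−T) with t = 8/3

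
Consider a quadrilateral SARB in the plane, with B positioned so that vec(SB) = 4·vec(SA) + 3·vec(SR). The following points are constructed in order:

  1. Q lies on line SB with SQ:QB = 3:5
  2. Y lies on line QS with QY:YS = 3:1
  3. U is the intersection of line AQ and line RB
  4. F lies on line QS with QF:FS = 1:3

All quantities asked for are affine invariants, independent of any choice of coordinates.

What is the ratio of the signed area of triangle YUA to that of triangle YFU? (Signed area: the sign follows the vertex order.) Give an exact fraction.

[YUA]:[YFU] = -18/5

Set S = (0, 0), A = (1, 0), R = (0, 1), B = (4, 3); any affine frame gives the same invariant.
1. Q lies on line SB with SQ:QB = 3:5 ⇒ Q = (3/2, 9/8)
2. Y lies on line QS with QY:YS = 3:1 ⇒ Y = (3/8, 9/32)
3. U is the intersection of line AQ and line RB ⇒ U = (13/7, 27/14)
4. F lies on line QS with QF:FS = 1:3 ⇒ F = (9/8, 27/32)
2·[YUA] = -81/56, 2·[YFU] = 45/112
[YUA]:[YFU] = -81/56:45/112 = -18/5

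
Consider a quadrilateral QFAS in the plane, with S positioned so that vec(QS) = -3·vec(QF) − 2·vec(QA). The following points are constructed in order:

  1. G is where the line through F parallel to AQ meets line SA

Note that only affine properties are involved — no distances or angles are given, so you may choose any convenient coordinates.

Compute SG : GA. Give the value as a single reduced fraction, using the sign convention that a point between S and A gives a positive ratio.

SG:GA = -4

Work in coordinates with Q = (0, 0), F = (1, 0), A = (0, 1), S = (-3, -2).
1. G is where the line through F parallel to AQ meets line SA ⇒ G = (1, 2)
G = S + t·(A−S) with t = 4/3, so SG:GA = t:(1−t) = 4/3:-1/3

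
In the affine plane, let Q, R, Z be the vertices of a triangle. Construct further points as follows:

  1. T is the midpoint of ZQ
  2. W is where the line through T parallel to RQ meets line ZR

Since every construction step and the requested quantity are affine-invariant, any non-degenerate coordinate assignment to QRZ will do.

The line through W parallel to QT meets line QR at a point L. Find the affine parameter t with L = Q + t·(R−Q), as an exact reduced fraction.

Choose coordinates Q = (0, 0), R = (1, 0), Z = (0, 1).
1. T is the midpoint of ZQ ⇒ T = (0, 1/2)
2. W is where the line through T parallel to RQ meets line ZR ⇒ W = (1/2, 1/2)
through W parallel to QT: direction (0, 1/2); meets QR at L = (1/2, 0)
L = Q + t·(R−Q) with t = 1/2

t = 1/2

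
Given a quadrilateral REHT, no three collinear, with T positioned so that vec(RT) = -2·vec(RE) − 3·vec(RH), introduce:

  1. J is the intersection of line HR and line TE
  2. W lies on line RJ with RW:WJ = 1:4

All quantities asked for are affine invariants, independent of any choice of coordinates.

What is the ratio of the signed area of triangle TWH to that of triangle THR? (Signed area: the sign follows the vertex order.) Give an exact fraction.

[TWH]:[THR] = -6/5

Set R = (0, 0), E = (1, 0), H = (0, 1), T = (-2, -3); any affine frame gives the same invariant.
1. J is the intersection of line HR and line TE ⇒ J = (0, -1)
2. W lies on line RJ with RW:WJ = 1:4 ⇒ W = (0, -1/5)
2·[TWH] = 12/5, 2·[THR] = -2
[TWH]:[THR] = 12/5:-2 = -6/5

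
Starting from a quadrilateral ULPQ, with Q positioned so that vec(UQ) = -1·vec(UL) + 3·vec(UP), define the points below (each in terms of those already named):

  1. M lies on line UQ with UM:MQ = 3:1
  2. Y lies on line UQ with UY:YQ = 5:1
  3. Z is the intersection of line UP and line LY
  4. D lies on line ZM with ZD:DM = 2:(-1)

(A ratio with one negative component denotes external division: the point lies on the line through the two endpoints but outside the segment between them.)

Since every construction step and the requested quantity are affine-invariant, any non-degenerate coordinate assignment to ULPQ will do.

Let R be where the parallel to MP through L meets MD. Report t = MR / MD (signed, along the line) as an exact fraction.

Assign U = (0, 0), L = (1, 0), P = (0, 1), Q = (-1, 3) — the answer is frame-independent, so this choice is without loss of generality.
1. M lies on line UQ with UM:MQ = 3:1 ⇒ M = (-3/4, 9/4)
2. Y lies on line UQ with UY:YQ = 5:1 ⇒ Y = (-5/6, 5/2)
3. Z is the intersection of line UP and line LY ⇒ Z = (0, 15/11)
4. D lies on line ZM with ZD:DM = 2:(-1) ⇒ D = (-3/2, 69/22)
through L parallel to MP: direction (3/4, -5/4); meets MD at R = (5/8, 5/8)
R = M + t·(D−M) with t = -11/6

t = -11/6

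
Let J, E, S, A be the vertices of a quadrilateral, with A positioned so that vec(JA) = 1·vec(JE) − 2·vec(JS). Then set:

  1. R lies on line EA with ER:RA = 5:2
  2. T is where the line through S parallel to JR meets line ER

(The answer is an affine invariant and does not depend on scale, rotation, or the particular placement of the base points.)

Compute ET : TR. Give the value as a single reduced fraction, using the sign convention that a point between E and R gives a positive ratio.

Assign J = (0, 0), E = (1, 0), S = (0, 1), A = (1, -2) — the answer is frame-independent, so this choice is without loss of generality.
1. R lies on line EA with ER:RA = 5:2 ⇒ R = (1, -10/7)
2. T is where the line through S parallel to JR meets line ER ⇒ T = (1, -3/7)
T = E + t·(R−E) with t = 3/10, so ET:TR = t:(1−t) = 3/10:7/10

ET:TR = 3/7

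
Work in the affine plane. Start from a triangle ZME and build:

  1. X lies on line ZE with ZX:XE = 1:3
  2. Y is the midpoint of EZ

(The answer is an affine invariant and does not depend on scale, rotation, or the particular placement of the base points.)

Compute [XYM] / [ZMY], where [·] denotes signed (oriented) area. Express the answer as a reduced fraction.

[XYM]:[ZMY] = -1/2

Choose coordinates Z = (0, 0), M = (1, 0), E = (0, 1).
1. X lies on line ZE with ZX:XE = 1:3 ⇒ X = (0, 1/4)
2. Y is the midpoint of EZ ⇒ Y = (0, 1/2)
2·[XYM] = -1/4, 2·[ZMY] = 1/2
[XYM]:[ZMY] = -1/4:1/2 = -1/2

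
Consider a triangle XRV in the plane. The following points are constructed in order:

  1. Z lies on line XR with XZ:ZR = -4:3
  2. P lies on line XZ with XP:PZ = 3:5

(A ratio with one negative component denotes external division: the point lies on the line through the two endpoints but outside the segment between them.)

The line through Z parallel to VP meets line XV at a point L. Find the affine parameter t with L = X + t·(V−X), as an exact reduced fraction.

Set X = (0, 0), R = (1, 0), V = (0, 1); any affine frame gives the same invariant.
1. Z lies on line XR with XZ:ZR = -4:3 ⇒ Z = (4, 0)
2. P lies on line XZ with XP:PZ = 3:5 ⇒ P = (3/2, 0)
through Z parallel to VP: direction (3/2, -1); meets XV at L = (0, 8/3)
L = X + t·(V−X) with t = 8/3

t = 8/3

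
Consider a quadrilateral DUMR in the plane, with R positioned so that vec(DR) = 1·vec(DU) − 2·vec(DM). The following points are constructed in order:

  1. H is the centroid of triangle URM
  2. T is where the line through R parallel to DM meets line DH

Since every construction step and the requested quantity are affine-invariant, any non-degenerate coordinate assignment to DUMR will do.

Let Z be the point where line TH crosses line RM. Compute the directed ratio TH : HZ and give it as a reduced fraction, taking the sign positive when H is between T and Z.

TH:HZ = 5/4

Choose coordinates D = (0, 0), U = (1, 0), M = (0, 1), R = (1, -2).
1. H is the centroid of triangle URM ⇒ H = (2/3, -1/3)
2. T is where the line through R parallel to DM meets line DH ⇒ T = (1, -1/2)
line TH meets RM at Z = (2/5, -1/5)
H = T + t·(Z−T) with t = 5/9, so TH:HZ = 5/9:4/9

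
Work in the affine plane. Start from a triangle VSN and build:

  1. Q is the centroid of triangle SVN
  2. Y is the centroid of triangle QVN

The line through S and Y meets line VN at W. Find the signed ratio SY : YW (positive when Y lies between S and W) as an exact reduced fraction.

SY:YW = 8

Assign V = (0, 0), S = (1, 0), N = (0, 1) — the answer is frame-independent, so this choice is without loss of generality.
1. Q is the centroid of triangle SVN ⇒ Q = (1/3, 1/3)
2. Y is the centroid of triangle QVN ⇒ Y = (1/9, 4/9)
line SY meets VN at W = (0, 1/2)
Y = S + t·(W−S) with t = 8/9, so SY:YW = 8/9:1/9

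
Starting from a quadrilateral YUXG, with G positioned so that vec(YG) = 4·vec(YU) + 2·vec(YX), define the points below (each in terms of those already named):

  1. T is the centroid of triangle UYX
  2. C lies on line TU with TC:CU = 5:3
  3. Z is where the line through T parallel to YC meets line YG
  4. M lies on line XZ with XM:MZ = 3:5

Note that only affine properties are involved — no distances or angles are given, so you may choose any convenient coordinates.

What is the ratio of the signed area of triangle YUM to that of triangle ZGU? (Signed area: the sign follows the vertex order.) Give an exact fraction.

Work in coordinates with Y = (0, 0), U = (1, 0), X = (0, 1), G = (4, 2).
1. T is the centroid of triangle UYX ⇒ T = (1/3, 1/3)
2. C lies on line TU with TC:CU = 5:3 ⇒ C = (3/4, 1/8)
3. Z is where the line through T parallel to YC meets line YG ⇒ Z = (5/6, 5/12)
4. M lies on line XZ with XM:MZ = 3:5 ⇒ M = (5/16, 25/32)
2·[YUM] = 25/32, 2·[ZGU] = -19/12
[YUM]:[ZGU] = 25/32:-19/12 = -75/152

[YUM]:[ZGU] = -75/152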